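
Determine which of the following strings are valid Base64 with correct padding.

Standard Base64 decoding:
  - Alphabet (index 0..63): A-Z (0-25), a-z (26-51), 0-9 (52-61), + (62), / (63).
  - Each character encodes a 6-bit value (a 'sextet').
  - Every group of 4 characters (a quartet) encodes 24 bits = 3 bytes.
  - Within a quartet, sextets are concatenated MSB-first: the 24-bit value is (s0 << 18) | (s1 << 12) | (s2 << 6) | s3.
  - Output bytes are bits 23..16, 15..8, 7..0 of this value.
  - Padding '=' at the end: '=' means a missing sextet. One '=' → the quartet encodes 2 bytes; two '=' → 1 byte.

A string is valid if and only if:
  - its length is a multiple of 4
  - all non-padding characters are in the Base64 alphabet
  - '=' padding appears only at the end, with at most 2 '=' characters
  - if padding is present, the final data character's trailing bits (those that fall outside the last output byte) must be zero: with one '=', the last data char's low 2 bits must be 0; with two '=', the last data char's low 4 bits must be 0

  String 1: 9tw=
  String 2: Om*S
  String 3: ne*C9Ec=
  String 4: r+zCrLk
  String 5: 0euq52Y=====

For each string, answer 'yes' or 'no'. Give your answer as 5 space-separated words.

String 1: '9tw=' → valid
String 2: 'Om*S' → invalid (bad char(s): ['*'])
String 3: 'ne*C9Ec=' → invalid (bad char(s): ['*'])
String 4: 'r+zCrLk' → invalid (len=7 not mult of 4)
String 5: '0euq52Y=====' → invalid (5 pad chars (max 2))

Answer: yes no no no no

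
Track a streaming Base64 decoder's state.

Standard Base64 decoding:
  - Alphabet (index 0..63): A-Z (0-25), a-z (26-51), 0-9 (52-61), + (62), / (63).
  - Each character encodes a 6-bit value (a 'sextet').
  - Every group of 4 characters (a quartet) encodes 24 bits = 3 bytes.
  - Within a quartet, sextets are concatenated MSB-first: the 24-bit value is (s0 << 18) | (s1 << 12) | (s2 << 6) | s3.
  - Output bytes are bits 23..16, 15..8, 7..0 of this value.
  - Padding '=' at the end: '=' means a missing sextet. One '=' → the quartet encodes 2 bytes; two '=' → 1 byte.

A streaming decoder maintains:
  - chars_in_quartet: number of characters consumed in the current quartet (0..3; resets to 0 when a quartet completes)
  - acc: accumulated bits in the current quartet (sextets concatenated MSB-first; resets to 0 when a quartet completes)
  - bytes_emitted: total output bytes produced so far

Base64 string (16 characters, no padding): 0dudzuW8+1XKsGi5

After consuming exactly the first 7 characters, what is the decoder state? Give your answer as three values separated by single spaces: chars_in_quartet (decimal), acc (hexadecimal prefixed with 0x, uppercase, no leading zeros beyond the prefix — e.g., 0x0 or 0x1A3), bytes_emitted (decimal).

After char 0 ('0'=52): chars_in_quartet=1 acc=0x34 bytes_emitted=0
After char 1 ('d'=29): chars_in_quartet=2 acc=0xD1D bytes_emitted=0
After char 2 ('u'=46): chars_in_quartet=3 acc=0x3476E bytes_emitted=0
After char 3 ('d'=29): chars_in_quartet=4 acc=0xD1DB9D -> emit D1 DB 9D, reset; bytes_emitted=3
After char 4 ('z'=51): chars_in_quartet=1 acc=0x33 bytes_emitted=3
After char 5 ('u'=46): chars_in_quartet=2 acc=0xCEE bytes_emitted=3
After char 6 ('W'=22): chars_in_quartet=3 acc=0x33B96 bytes_emitted=3

Answer: 3 0x33B96 3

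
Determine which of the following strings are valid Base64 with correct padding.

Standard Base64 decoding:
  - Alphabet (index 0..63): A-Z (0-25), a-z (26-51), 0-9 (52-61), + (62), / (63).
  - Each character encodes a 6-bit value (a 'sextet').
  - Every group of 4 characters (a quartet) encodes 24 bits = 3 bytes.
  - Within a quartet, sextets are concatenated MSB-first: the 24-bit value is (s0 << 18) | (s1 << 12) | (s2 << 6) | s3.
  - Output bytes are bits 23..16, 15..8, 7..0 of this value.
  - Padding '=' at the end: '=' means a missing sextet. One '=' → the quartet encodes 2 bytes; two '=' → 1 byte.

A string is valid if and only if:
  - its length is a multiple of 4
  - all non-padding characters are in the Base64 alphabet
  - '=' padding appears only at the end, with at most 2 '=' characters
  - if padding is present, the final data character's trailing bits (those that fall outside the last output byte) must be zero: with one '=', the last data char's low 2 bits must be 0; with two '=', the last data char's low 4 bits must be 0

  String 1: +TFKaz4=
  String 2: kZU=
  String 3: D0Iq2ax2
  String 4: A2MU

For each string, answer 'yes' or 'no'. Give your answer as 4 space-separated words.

Answer: yes yes yes yes

Derivation:
String 1: '+TFKaz4=' → valid
String 2: 'kZU=' → valid
String 3: 'D0Iq2ax2' → valid
String 4: 'A2MU' → valid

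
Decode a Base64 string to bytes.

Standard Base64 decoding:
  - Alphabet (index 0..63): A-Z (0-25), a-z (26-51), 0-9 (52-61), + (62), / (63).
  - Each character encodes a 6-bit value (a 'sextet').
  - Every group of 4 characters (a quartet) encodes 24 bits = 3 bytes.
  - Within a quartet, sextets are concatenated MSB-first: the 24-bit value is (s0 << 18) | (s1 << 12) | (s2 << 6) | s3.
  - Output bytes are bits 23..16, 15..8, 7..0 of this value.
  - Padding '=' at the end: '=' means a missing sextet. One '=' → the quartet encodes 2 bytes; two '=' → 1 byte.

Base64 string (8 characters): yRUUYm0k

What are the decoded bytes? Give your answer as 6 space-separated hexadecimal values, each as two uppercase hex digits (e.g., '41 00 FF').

After char 0 ('y'=50): chars_in_quartet=1 acc=0x32 bytes_emitted=0
After char 1 ('R'=17): chars_in_quartet=2 acc=0xC91 bytes_emitted=0
After char 2 ('U'=20): chars_in_quartet=3 acc=0x32454 bytes_emitted=0
After char 3 ('U'=20): chars_in_quartet=4 acc=0xC91514 -> emit C9 15 14, reset; bytes_emitted=3
After char 4 ('Y'=24): chars_in_quartet=1 acc=0x18 bytes_emitted=3
After char 5 ('m'=38): chars_in_quartet=2 acc=0x626 bytes_emitted=3
After char 6 ('0'=52): chars_in_quartet=3 acc=0x189B4 bytes_emitted=3
After char 7 ('k'=36): chars_in_quartet=4 acc=0x626D24 -> emit 62 6D 24, reset; bytes_emitted=6

Answer: C9 15 14 62 6D 24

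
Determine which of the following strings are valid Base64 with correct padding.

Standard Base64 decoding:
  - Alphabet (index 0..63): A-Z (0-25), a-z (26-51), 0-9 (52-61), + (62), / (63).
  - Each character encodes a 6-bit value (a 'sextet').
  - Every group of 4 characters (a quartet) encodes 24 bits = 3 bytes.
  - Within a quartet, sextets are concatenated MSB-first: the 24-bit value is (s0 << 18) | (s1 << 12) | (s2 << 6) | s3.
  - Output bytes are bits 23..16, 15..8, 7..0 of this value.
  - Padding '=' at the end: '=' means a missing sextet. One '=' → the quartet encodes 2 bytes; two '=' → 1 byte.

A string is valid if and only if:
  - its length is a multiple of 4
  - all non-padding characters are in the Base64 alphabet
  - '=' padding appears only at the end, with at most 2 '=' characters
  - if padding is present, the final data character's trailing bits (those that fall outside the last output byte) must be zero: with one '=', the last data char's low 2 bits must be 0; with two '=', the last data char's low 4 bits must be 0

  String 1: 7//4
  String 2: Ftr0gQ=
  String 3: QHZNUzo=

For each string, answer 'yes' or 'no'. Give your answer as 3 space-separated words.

Answer: yes no yes

Derivation:
String 1: '7//4' → valid
String 2: 'Ftr0gQ=' → invalid (len=7 not mult of 4)
String 3: 'QHZNUzo=' → valid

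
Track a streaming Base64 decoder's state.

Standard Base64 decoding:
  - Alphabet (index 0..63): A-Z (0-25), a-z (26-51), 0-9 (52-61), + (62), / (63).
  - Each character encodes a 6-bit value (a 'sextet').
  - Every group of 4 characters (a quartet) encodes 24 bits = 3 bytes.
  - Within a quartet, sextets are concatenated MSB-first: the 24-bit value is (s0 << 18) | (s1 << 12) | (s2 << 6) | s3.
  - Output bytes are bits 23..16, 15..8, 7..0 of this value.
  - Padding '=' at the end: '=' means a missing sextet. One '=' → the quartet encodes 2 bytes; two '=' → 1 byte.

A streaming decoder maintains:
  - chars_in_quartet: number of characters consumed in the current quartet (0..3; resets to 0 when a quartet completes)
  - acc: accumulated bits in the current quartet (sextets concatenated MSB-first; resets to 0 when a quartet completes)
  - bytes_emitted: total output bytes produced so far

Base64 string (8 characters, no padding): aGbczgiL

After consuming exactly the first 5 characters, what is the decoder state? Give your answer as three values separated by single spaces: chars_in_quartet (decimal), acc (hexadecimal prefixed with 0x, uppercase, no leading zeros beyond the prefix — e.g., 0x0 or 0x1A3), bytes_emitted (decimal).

After char 0 ('a'=26): chars_in_quartet=1 acc=0x1A bytes_emitted=0
After char 1 ('G'=6): chars_in_quartet=2 acc=0x686 bytes_emitted=0
After char 2 ('b'=27): chars_in_quartet=3 acc=0x1A19B bytes_emitted=0
After char 3 ('c'=28): chars_in_quartet=4 acc=0x6866DC -> emit 68 66 DC, reset; bytes_emitted=3
After char 4 ('z'=51): chars_in_quartet=1 acc=0x33 bytes_emitted=3

Answer: 1 0x33 3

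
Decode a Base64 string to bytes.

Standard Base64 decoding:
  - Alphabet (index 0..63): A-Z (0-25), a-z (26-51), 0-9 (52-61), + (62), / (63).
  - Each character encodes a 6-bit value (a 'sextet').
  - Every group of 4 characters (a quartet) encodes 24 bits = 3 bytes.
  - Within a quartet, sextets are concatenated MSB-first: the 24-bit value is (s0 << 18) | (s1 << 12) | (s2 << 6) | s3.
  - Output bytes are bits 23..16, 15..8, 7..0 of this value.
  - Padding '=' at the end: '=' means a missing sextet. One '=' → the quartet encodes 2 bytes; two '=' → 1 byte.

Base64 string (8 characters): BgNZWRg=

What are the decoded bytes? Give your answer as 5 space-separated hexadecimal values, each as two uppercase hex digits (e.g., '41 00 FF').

After char 0 ('B'=1): chars_in_quartet=1 acc=0x1 bytes_emitted=0
After char 1 ('g'=32): chars_in_quartet=2 acc=0x60 bytes_emitted=0
After char 2 ('N'=13): chars_in_quartet=3 acc=0x180D bytes_emitted=0
After char 3 ('Z'=25): chars_in_quartet=4 acc=0x60359 -> emit 06 03 59, reset; bytes_emitted=3
After char 4 ('W'=22): chars_in_quartet=1 acc=0x16 bytes_emitted=3
After char 5 ('R'=17): chars_in_quartet=2 acc=0x591 bytes_emitted=3
After char 6 ('g'=32): chars_in_quartet=3 acc=0x16460 bytes_emitted=3
Padding '=': partial quartet acc=0x16460 -> emit 59 18; bytes_emitted=5

Answer: 06 03 59 59 18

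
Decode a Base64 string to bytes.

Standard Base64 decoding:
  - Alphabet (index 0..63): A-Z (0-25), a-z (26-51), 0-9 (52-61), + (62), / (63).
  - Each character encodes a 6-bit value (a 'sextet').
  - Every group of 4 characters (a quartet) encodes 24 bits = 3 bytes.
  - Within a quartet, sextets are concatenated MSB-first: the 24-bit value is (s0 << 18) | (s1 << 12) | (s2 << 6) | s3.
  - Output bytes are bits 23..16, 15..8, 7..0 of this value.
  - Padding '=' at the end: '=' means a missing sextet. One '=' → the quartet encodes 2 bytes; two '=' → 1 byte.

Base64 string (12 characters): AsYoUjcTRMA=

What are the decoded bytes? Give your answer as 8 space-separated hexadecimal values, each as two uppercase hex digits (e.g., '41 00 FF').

After char 0 ('A'=0): chars_in_quartet=1 acc=0x0 bytes_emitted=0
After char 1 ('s'=44): chars_in_quartet=2 acc=0x2C bytes_emitted=0
After char 2 ('Y'=24): chars_in_quartet=3 acc=0xB18 bytes_emitted=0
After char 3 ('o'=40): chars_in_quartet=4 acc=0x2C628 -> emit 02 C6 28, reset; bytes_emitted=3
After char 4 ('U'=20): chars_in_quartet=1 acc=0x14 bytes_emitted=3
After char 5 ('j'=35): chars_in_quartet=2 acc=0x523 bytes_emitted=3
After char 6 ('c'=28): chars_in_quartet=3 acc=0x148DC bytes_emitted=3
After char 7 ('T'=19): chars_in_quartet=4 acc=0x523713 -> emit 52 37 13, reset; bytes_emitted=6
After char 8 ('R'=17): chars_in_quartet=1 acc=0x11 bytes_emitted=6
After char 9 ('M'=12): chars_in_quartet=2 acc=0x44C bytes_emitted=6
After char 10 ('A'=0): chars_in_quartet=3 acc=0x11300 bytes_emitted=6
Padding '=': partial quartet acc=0x11300 -> emit 44 C0; bytes_emitted=8

Answer: 02 C6 28 52 37 13 44 C0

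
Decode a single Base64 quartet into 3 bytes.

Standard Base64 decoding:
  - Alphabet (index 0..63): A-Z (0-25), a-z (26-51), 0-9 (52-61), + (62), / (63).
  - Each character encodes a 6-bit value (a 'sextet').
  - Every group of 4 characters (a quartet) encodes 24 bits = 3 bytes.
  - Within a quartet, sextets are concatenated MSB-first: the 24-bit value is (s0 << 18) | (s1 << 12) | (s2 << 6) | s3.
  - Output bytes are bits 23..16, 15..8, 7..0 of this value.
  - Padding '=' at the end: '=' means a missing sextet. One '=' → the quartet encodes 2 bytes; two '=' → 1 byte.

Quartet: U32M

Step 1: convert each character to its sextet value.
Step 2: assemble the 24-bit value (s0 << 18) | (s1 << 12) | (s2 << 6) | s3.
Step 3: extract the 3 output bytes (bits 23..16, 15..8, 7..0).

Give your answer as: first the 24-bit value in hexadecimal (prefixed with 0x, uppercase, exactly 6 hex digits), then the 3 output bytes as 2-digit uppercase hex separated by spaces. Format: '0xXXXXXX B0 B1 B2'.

Sextets: U=20, 3=55, 2=54, M=12
24-bit: (20<<18) | (55<<12) | (54<<6) | 12
      = 0x500000 | 0x037000 | 0x000D80 | 0x00000C
      = 0x537D8C
Bytes: (v>>16)&0xFF=53, (v>>8)&0xFF=7D, v&0xFF=8C

Answer: 0x537D8C 53 7D 8C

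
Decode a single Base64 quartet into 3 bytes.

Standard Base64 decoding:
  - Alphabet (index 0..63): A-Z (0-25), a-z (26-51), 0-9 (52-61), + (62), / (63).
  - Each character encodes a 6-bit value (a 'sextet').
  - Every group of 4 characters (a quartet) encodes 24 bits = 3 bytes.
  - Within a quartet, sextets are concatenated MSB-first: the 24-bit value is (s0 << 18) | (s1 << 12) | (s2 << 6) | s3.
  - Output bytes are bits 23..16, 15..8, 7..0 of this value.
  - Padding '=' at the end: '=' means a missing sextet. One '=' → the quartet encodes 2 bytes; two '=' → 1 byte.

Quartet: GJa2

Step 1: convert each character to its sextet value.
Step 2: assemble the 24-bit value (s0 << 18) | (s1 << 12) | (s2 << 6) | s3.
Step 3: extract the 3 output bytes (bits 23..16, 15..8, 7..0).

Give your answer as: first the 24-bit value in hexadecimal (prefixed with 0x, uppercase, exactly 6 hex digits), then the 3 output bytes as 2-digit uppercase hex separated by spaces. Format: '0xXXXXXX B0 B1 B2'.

Sextets: G=6, J=9, a=26, 2=54
24-bit: (6<<18) | (9<<12) | (26<<6) | 54
      = 0x180000 | 0x009000 | 0x000680 | 0x000036
      = 0x1896B6
Bytes: (v>>16)&0xFF=18, (v>>8)&0xFF=96, v&0xFF=B6

Answer: 0x1896B6 18 96 B6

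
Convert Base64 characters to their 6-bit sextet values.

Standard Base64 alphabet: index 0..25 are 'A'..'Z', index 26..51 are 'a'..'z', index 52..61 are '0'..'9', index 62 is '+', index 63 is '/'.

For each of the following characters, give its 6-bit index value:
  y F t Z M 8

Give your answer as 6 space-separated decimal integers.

Answer: 50 5 45 25 12 60

Derivation:
'y': a..z range, 26 + ord('y') − ord('a') = 50
'F': A..Z range, ord('F') − ord('A') = 5
't': a..z range, 26 + ord('t') − ord('a') = 45
'Z': A..Z range, ord('Z') − ord('A') = 25
'M': A..Z range, ord('M') − ord('A') = 12
'8': 0..9 range, 52 + ord('8') − ord('0') = 60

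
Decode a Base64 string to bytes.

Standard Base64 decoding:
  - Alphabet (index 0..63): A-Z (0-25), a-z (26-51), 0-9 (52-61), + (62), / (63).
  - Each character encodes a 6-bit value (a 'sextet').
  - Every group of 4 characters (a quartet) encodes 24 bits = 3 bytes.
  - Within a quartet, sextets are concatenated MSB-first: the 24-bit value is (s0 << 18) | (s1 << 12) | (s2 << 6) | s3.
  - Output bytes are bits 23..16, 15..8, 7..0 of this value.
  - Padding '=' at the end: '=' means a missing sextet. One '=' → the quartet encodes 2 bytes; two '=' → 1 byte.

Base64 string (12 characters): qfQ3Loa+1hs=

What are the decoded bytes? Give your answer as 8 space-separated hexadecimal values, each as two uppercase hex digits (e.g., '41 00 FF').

Answer: A9 F4 37 2E 86 BE D6 1B

Derivation:
After char 0 ('q'=42): chars_in_quartet=1 acc=0x2A bytes_emitted=0
After char 1 ('f'=31): chars_in_quartet=2 acc=0xA9F bytes_emitted=0
After char 2 ('Q'=16): chars_in_quartet=3 acc=0x2A7D0 bytes_emitted=0
After char 3 ('3'=55): chars_in_quartet=4 acc=0xA9F437 -> emit A9 F4 37, reset; bytes_emitted=3
After char 4 ('L'=11): chars_in_quartet=1 acc=0xB bytes_emitted=3
After char 5 ('o'=40): chars_in_quartet=2 acc=0x2E8 bytes_emitted=3
After char 6 ('a'=26): chars_in_quartet=3 acc=0xBA1A bytes_emitted=3
After char 7 ('+'=62): chars_in_quartet=4 acc=0x2E86BE -> emit 2E 86 BE, reset; bytes_emitted=6
After char 8 ('1'=53): chars_in_quartet=1 acc=0x35 bytes_emitted=6
After char 9 ('h'=33): chars_in_quartet=2 acc=0xD61 bytes_emitted=6
After char 10 ('s'=44): chars_in_quartet=3 acc=0x3586C bytes_emitted=6
Padding '=': partial quartet acc=0x3586C -> emit D6 1B; bytes_emitted=8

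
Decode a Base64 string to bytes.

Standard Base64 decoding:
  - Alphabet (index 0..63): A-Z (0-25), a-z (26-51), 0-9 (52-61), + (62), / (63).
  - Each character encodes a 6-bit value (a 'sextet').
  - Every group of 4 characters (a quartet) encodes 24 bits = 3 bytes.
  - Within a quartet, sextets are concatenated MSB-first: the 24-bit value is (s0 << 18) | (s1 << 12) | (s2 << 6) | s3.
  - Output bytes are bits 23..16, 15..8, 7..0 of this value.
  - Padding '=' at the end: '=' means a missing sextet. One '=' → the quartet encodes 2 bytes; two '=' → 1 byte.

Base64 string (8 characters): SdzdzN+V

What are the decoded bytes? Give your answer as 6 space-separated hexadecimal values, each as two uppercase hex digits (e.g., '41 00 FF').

After char 0 ('S'=18): chars_in_quartet=1 acc=0x12 bytes_emitted=0
After char 1 ('d'=29): chars_in_quartet=2 acc=0x49D bytes_emitted=0
After char 2 ('z'=51): chars_in_quartet=3 acc=0x12773 bytes_emitted=0
After char 3 ('d'=29): chars_in_quartet=4 acc=0x49DCDD -> emit 49 DC DD, reset; bytes_emitted=3
After char 4 ('z'=51): chars_in_quartet=1 acc=0x33 bytes_emitted=3
After char 5 ('N'=13): chars_in_quartet=2 acc=0xCCD bytes_emitted=3
After char 6 ('+'=62): chars_in_quartet=3 acc=0x3337E bytes_emitted=3
After char 7 ('V'=21): chars_in_quartet=4 acc=0xCCDF95 -> emit CC DF 95, reset; bytes_emitted=6

Answer: 49 DC DD CC DF 95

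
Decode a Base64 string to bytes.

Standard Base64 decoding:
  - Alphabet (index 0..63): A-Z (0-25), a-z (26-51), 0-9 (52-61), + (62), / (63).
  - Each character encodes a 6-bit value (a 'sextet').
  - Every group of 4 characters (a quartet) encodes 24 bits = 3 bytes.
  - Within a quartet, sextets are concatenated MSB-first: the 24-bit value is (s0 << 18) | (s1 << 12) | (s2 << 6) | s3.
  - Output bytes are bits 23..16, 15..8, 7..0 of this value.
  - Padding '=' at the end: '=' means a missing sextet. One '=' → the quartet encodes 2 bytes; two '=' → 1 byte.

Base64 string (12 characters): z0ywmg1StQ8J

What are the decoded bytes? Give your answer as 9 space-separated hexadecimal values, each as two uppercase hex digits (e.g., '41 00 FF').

Answer: CF 4C B0 9A 0D 52 B5 0F 09

Derivation:
After char 0 ('z'=51): chars_in_quartet=1 acc=0x33 bytes_emitted=0
After char 1 ('0'=52): chars_in_quartet=2 acc=0xCF4 bytes_emitted=0
After char 2 ('y'=50): chars_in_quartet=3 acc=0x33D32 bytes_emitted=0
After char 3 ('w'=48): chars_in_quartet=4 acc=0xCF4CB0 -> emit CF 4C B0, reset; bytes_emitted=3
After char 4 ('m'=38): chars_in_quartet=1 acc=0x26 bytes_emitted=3
After char 5 ('g'=32): chars_in_quartet=2 acc=0x9A0 bytes_emitted=3
After char 6 ('1'=53): chars_in_quartet=3 acc=0x26835 bytes_emitted=3
After char 7 ('S'=18): chars_in_quartet=4 acc=0x9A0D52 -> emit 9A 0D 52, reset; bytes_emitted=6
After char 8 ('t'=45): chars_in_quartet=1 acc=0x2D bytes_emitted=6
After char 9 ('Q'=16): chars_in_quartet=2 acc=0xB50 bytes_emitted=6
After char 10 ('8'=60): chars_in_quartet=3 acc=0x2D43C bytes_emitted=6
After char 11 ('J'=9): chars_in_quartet=4 acc=0xB50F09 -> emit B5 0F 09, reset; bytes_emitted=9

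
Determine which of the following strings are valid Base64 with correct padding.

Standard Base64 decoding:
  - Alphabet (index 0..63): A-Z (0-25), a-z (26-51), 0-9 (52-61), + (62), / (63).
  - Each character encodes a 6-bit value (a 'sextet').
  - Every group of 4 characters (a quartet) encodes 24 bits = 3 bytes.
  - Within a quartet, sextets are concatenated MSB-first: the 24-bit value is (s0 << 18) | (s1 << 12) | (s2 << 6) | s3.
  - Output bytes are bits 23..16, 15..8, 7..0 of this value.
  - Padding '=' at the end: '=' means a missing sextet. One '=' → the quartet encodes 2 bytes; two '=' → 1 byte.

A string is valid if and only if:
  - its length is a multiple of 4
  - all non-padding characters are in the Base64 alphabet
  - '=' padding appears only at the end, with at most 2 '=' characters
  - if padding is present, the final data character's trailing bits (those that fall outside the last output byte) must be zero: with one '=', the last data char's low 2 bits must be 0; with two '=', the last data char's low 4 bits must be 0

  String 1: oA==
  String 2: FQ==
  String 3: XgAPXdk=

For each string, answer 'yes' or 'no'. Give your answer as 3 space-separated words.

String 1: 'oA==' → valid
String 2: 'FQ==' → valid
String 3: 'XgAPXdk=' → valid

Answer: yes yes yes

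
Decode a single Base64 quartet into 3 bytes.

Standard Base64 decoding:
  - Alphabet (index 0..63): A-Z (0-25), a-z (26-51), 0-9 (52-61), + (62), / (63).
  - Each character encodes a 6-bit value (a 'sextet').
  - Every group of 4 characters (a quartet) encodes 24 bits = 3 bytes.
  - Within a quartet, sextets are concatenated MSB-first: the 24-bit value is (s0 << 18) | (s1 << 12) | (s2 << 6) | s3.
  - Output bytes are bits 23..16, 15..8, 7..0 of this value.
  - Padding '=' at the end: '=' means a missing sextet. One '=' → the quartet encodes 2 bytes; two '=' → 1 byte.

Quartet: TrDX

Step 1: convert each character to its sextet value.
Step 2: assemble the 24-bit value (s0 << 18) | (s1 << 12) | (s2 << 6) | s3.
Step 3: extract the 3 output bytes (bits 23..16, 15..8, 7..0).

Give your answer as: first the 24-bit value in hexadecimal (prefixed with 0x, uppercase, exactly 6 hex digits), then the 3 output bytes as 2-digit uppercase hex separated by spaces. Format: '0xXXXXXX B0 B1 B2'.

Answer: 0x4EB0D7 4E B0 D7

Derivation:
Sextets: T=19, r=43, D=3, X=23
24-bit: (19<<18) | (43<<12) | (3<<6) | 23
      = 0x4C0000 | 0x02B000 | 0x0000C0 | 0x000017
      = 0x4EB0D7
Bytes: (v>>16)&0xFF=4E, (v>>8)&0xFF=B0, v&0xFF=D7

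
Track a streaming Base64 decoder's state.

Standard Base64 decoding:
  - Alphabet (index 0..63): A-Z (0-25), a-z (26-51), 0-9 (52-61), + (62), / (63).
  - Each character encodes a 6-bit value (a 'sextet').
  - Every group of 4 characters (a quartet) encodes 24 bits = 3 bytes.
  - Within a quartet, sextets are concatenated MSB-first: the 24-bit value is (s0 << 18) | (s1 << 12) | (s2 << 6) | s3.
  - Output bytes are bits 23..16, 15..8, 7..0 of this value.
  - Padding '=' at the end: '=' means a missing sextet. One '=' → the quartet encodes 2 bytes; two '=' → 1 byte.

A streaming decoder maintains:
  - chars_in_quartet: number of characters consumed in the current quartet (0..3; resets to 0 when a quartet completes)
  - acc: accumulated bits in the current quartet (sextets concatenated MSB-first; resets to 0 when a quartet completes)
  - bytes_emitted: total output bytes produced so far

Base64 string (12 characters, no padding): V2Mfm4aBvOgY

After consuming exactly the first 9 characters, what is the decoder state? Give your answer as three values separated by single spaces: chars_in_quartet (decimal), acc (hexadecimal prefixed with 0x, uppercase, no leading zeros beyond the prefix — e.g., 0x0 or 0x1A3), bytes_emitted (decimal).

After char 0 ('V'=21): chars_in_quartet=1 acc=0x15 bytes_emitted=0
After char 1 ('2'=54): chars_in_quartet=2 acc=0x576 bytes_emitted=0
After char 2 ('M'=12): chars_in_quartet=3 acc=0x15D8C bytes_emitted=0
After char 3 ('f'=31): chars_in_quartet=4 acc=0x57631F -> emit 57 63 1F, reset; bytes_emitted=3
After char 4 ('m'=38): chars_in_quartet=1 acc=0x26 bytes_emitted=3
After char 5 ('4'=56): chars_in_quartet=2 acc=0x9B8 bytes_emitted=3
After char 6 ('a'=26): chars_in_quartet=3 acc=0x26E1A bytes_emitted=3
After char 7 ('B'=1): chars_in_quartet=4 acc=0x9B8681 -> emit 9B 86 81, reset; bytes_emitted=6
After char 8 ('v'=47): chars_in_quartet=1 acc=0x2F bytes_emitted=6

Answer: 1 0x2F 6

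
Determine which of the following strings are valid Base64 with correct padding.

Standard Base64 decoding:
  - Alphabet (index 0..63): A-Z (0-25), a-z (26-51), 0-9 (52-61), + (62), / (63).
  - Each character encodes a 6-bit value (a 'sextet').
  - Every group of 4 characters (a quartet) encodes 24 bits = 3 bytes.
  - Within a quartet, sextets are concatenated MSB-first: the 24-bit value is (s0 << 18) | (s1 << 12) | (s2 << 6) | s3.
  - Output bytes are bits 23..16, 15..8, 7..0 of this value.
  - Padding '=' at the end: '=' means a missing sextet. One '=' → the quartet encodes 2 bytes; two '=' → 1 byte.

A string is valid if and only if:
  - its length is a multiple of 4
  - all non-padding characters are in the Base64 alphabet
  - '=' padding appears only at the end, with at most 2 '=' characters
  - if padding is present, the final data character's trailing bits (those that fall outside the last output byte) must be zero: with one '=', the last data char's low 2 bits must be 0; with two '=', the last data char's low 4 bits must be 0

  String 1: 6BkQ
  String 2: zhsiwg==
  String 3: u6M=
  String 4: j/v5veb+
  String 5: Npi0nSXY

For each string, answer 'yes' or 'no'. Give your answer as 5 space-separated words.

String 1: '6BkQ' → valid
String 2: 'zhsiwg==' → valid
String 3: 'u6M=' → valid
String 4: 'j/v5veb+' → valid
String 5: 'Npi0nSXY' → valid

Answer: yes yes yes yes yes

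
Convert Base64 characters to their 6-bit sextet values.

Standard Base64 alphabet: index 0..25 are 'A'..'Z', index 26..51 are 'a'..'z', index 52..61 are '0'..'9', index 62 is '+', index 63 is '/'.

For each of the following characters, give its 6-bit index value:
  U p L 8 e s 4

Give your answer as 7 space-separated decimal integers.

Answer: 20 41 11 60 30 44 56

Derivation:
'U': A..Z range, ord('U') − ord('A') = 20
'p': a..z range, 26 + ord('p') − ord('a') = 41
'L': A..Z range, ord('L') − ord('A') = 11
'8': 0..9 range, 52 + ord('8') − ord('0') = 60
'e': a..z range, 26 + ord('e') − ord('a') = 30
's': a..z range, 26 + ord('s') − ord('a') = 44
'4': 0..9 range, 52 + ord('4') − ord('0') = 56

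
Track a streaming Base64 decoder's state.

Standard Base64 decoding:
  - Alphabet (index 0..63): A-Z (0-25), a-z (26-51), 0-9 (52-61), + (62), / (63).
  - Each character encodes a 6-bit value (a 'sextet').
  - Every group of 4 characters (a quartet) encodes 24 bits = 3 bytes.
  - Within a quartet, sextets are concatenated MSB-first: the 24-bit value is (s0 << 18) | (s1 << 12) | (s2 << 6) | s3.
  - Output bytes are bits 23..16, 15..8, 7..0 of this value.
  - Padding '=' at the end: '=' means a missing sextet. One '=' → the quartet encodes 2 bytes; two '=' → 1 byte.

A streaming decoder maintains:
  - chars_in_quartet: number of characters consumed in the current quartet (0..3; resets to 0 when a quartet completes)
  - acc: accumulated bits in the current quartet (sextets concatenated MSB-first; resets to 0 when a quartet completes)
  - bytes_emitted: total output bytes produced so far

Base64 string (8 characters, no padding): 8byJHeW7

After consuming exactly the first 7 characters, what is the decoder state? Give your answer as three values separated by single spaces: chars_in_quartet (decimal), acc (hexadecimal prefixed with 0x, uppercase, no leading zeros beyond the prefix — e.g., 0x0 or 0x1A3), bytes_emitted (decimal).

After char 0 ('8'=60): chars_in_quartet=1 acc=0x3C bytes_emitted=0
After char 1 ('b'=27): chars_in_quartet=2 acc=0xF1B bytes_emitted=0
After char 2 ('y'=50): chars_in_quartet=3 acc=0x3C6F2 bytes_emitted=0
After char 3 ('J'=9): chars_in_quartet=4 acc=0xF1BC89 -> emit F1 BC 89, reset; bytes_emitted=3
After char 4 ('H'=7): chars_in_quartet=1 acc=0x7 bytes_emitted=3
After char 5 ('e'=30): chars_in_quartet=2 acc=0x1DE bytes_emitted=3
After char 6 ('W'=22): chars_in_quartet=3 acc=0x7796 bytes_emitted=3

Answer: 3 0x7796 3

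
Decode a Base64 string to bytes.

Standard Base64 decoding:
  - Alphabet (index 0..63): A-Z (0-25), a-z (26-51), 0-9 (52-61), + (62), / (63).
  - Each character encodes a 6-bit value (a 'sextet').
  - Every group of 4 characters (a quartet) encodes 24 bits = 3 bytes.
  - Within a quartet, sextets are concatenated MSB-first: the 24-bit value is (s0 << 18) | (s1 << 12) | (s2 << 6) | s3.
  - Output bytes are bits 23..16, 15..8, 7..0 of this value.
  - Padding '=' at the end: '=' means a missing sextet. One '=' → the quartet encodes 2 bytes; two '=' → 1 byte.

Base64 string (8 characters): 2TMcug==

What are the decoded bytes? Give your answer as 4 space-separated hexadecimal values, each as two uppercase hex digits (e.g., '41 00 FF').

After char 0 ('2'=54): chars_in_quartet=1 acc=0x36 bytes_emitted=0
After char 1 ('T'=19): chars_in_quartet=2 acc=0xD93 bytes_emitted=0
After char 2 ('M'=12): chars_in_quartet=3 acc=0x364CC bytes_emitted=0
After char 3 ('c'=28): chars_in_quartet=4 acc=0xD9331C -> emit D9 33 1C, reset; bytes_emitted=3
After char 4 ('u'=46): chars_in_quartet=1 acc=0x2E bytes_emitted=3
After char 5 ('g'=32): chars_in_quartet=2 acc=0xBA0 bytes_emitted=3
Padding '==': partial quartet acc=0xBA0 -> emit BA; bytes_emitted=4

Answer: D9 33 1C BA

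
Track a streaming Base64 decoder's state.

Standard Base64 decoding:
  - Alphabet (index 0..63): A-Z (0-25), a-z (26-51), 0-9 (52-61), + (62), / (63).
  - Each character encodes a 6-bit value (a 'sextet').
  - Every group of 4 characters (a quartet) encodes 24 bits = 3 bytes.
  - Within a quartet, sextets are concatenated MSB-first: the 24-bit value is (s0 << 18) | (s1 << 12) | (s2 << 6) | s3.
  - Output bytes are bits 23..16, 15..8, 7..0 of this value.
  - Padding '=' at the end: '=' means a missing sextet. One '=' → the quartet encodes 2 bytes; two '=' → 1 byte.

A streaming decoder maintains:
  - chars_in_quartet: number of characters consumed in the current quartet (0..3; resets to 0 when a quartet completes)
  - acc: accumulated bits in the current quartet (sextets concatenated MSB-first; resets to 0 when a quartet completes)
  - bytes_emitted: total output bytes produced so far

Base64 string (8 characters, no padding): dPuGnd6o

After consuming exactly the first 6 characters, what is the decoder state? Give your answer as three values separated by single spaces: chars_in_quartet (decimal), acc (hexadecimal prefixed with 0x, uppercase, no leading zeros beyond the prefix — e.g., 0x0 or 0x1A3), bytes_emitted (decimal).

Answer: 2 0x9DD 3

Derivation:
After char 0 ('d'=29): chars_in_quartet=1 acc=0x1D bytes_emitted=0
After char 1 ('P'=15): chars_in_quartet=2 acc=0x74F bytes_emitted=0
After char 2 ('u'=46): chars_in_quartet=3 acc=0x1D3EE bytes_emitted=0
After char 3 ('G'=6): chars_in_quartet=4 acc=0x74FB86 -> emit 74 FB 86, reset; bytes_emitted=3
After char 4 ('n'=39): chars_in_quartet=1 acc=0x27 bytes_emitted=3
After char 5 ('d'=29): chars_in_quartet=2 acc=0x9DD bytes_emitted=3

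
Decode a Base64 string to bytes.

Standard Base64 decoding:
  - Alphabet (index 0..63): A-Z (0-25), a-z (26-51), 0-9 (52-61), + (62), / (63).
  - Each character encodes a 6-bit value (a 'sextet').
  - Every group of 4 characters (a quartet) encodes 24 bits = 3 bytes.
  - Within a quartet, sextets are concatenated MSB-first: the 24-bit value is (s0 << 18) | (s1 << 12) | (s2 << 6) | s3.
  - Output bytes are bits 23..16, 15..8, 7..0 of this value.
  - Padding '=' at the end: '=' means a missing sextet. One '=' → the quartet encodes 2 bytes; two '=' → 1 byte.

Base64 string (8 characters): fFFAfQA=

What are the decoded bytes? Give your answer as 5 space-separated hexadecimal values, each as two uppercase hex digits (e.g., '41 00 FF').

Answer: 7C 51 40 7D 00

Derivation:
After char 0 ('f'=31): chars_in_quartet=1 acc=0x1F bytes_emitted=0
After char 1 ('F'=5): chars_in_quartet=2 acc=0x7C5 bytes_emitted=0
After char 2 ('F'=5): chars_in_quartet=3 acc=0x1F145 bytes_emitted=0
After char 3 ('A'=0): chars_in_quartet=4 acc=0x7C5140 -> emit 7C 51 40, reset; bytes_emitted=3
After char 4 ('f'=31): chars_in_quartet=1 acc=0x1F bytes_emitted=3
After char 5 ('Q'=16): chars_in_quartet=2 acc=0x7D0 bytes_emitted=3
After char 6 ('A'=0): chars_in_quartet=3 acc=0x1F400 bytes_emitted=3
Padding '=': partial quartet acc=0x1F400 -> emit 7D 00; bytes_emitted=5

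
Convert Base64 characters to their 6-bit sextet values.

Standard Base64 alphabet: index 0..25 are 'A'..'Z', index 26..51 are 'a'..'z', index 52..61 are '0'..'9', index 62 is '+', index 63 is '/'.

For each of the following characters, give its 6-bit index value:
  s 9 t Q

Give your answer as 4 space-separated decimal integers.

's': a..z range, 26 + ord('s') − ord('a') = 44
'9': 0..9 range, 52 + ord('9') − ord('0') = 61
't': a..z range, 26 + ord('t') − ord('a') = 45
'Q': A..Z range, ord('Q') − ord('A') = 16

Answer: 44 61 45 16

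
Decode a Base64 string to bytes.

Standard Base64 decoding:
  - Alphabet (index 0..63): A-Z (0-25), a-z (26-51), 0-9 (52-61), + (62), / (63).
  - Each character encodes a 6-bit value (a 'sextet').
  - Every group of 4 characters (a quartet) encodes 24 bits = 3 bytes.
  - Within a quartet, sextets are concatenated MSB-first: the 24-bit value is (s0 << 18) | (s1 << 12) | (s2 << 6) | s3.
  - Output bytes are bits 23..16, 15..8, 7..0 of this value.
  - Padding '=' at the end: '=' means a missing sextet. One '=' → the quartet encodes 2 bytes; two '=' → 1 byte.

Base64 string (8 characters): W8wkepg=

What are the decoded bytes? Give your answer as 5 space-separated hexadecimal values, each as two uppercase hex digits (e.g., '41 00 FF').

After char 0 ('W'=22): chars_in_quartet=1 acc=0x16 bytes_emitted=0
After char 1 ('8'=60): chars_in_quartet=2 acc=0x5BC bytes_emitted=0
After char 2 ('w'=48): chars_in_quartet=3 acc=0x16F30 bytes_emitted=0
After char 3 ('k'=36): chars_in_quartet=4 acc=0x5BCC24 -> emit 5B CC 24, reset; bytes_emitted=3
After char 4 ('e'=30): chars_in_quartet=1 acc=0x1E bytes_emitted=3
After char 5 ('p'=41): chars_in_quartet=2 acc=0x7A9 bytes_emitted=3
After char 6 ('g'=32): chars_in_quartet=3 acc=0x1EA60 bytes_emitted=3
Padding '=': partial quartet acc=0x1EA60 -> emit 7A 98; bytes_emitted=5

Answer: 5B CC 24 7A 98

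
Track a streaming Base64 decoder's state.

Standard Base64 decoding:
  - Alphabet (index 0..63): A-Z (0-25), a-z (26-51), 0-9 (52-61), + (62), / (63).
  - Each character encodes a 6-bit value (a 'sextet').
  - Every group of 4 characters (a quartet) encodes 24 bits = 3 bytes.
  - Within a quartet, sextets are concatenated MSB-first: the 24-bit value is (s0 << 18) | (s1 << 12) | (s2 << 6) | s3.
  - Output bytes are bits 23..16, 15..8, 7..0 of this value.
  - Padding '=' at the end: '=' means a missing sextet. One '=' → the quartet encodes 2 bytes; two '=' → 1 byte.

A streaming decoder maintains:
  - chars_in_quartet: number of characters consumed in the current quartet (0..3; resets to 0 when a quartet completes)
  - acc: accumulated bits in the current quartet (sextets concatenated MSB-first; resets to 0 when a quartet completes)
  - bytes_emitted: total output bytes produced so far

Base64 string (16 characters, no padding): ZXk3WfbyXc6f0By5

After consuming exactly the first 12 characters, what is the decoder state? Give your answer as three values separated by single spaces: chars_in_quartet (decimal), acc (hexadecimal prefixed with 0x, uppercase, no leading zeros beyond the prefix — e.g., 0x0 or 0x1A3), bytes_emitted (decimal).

Answer: 0 0x0 9

Derivation:
After char 0 ('Z'=25): chars_in_quartet=1 acc=0x19 bytes_emitted=0
After char 1 ('X'=23): chars_in_quartet=2 acc=0x657 bytes_emitted=0
After char 2 ('k'=36): chars_in_quartet=3 acc=0x195E4 bytes_emitted=0
After char 3 ('3'=55): chars_in_quartet=4 acc=0x657937 -> emit 65 79 37, reset; bytes_emitted=3
After char 4 ('W'=22): chars_in_quartet=1 acc=0x16 bytes_emitted=3
After char 5 ('f'=31): chars_in_quartet=2 acc=0x59F bytes_emitted=3
After char 6 ('b'=27): chars_in_quartet=3 acc=0x167DB bytes_emitted=3
After char 7 ('y'=50): chars_in_quartet=4 acc=0x59F6F2 -> emit 59 F6 F2, reset; bytes_emitted=6
After char 8 ('X'=23): chars_in_quartet=1 acc=0x17 bytes_emitted=6
After char 9 ('c'=28): chars_in_quartet=2 acc=0x5DC bytes_emitted=6
After char 10 ('6'=58): chars_in_quartet=3 acc=0x1773A bytes_emitted=6
After char 11 ('f'=31): chars_in_quartet=4 acc=0x5DCE9F -> emit 5D CE 9F, reset; bytes_emitted=9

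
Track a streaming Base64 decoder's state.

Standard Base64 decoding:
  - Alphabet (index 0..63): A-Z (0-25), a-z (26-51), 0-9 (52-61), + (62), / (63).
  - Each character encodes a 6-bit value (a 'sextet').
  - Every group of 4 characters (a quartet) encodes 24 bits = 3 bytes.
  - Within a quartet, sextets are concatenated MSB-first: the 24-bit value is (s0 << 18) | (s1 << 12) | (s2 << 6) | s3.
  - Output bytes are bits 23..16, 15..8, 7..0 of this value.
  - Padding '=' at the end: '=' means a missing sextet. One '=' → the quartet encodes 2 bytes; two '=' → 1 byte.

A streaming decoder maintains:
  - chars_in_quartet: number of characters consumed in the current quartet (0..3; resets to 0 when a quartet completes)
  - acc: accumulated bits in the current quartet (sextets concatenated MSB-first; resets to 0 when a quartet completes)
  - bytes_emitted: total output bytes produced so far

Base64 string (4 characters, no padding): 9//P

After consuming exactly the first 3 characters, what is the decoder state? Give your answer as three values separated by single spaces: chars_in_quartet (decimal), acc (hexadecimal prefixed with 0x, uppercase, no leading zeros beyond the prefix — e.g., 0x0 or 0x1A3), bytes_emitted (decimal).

After char 0 ('9'=61): chars_in_quartet=1 acc=0x3D bytes_emitted=0
After char 1 ('/'=63): chars_in_quartet=2 acc=0xF7F bytes_emitted=0
After char 2 ('/'=63): chars_in_quartet=3 acc=0x3DFFF bytes_emitted=0

Answer: 3 0x3DFFF 0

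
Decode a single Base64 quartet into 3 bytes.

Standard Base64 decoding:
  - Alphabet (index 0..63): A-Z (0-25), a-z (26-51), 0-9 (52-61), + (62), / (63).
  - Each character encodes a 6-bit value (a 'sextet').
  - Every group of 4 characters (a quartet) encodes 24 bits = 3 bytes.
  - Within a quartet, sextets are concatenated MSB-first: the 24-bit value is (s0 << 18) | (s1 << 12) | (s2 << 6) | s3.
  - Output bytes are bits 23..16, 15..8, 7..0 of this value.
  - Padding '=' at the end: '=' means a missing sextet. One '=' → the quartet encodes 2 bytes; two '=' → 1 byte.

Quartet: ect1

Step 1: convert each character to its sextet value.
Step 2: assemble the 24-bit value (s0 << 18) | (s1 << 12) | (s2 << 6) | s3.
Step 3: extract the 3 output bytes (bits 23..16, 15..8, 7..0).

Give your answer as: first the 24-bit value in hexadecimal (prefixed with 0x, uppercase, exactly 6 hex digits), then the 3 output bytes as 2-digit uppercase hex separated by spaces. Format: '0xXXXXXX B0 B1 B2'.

Answer: 0x79CB75 79 CB 75

Derivation:
Sextets: e=30, c=28, t=45, 1=53
24-bit: (30<<18) | (28<<12) | (45<<6) | 53
      = 0x780000 | 0x01C000 | 0x000B40 | 0x000035
      = 0x79CB75
Bytes: (v>>16)&0xFF=79, (v>>8)&0xFF=CB, v&0xFF=75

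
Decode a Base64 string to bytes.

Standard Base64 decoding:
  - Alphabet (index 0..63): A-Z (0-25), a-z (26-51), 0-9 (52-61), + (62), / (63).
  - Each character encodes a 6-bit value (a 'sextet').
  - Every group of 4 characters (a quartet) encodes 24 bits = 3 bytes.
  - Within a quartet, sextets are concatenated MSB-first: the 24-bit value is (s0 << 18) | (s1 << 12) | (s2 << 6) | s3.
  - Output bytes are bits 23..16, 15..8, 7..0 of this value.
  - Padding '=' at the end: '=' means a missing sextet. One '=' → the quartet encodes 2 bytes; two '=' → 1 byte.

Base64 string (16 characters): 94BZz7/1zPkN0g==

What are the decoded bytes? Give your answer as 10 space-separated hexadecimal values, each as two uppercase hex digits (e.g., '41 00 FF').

After char 0 ('9'=61): chars_in_quartet=1 acc=0x3D bytes_emitted=0
After char 1 ('4'=56): chars_in_quartet=2 acc=0xF78 bytes_emitted=0
After char 2 ('B'=1): chars_in_quartet=3 acc=0x3DE01 bytes_emitted=0
After char 3 ('Z'=25): chars_in_quartet=4 acc=0xF78059 -> emit F7 80 59, reset; bytes_emitted=3
After char 4 ('z'=51): chars_in_quartet=1 acc=0x33 bytes_emitted=3
After char 5 ('7'=59): chars_in_quartet=2 acc=0xCFB bytes_emitted=3
After char 6 ('/'=63): chars_in_quartet=3 acc=0x33EFF bytes_emitted=3
After char 7 ('1'=53): chars_in_quartet=4 acc=0xCFBFF5 -> emit CF BF F5, reset; bytes_emitted=6
After char 8 ('z'=51): chars_in_quartet=1 acc=0x33 bytes_emitted=6
After char 9 ('P'=15): chars_in_quartet=2 acc=0xCCF bytes_emitted=6
After char 10 ('k'=36): chars_in_quartet=3 acc=0x333E4 bytes_emitted=6
After char 11 ('N'=13): chars_in_quartet=4 acc=0xCCF90D -> emit CC F9 0D, reset; bytes_emitted=9
After char 12 ('0'=52): chars_in_quartet=1 acc=0x34 bytes_emitted=9
After char 13 ('g'=32): chars_in_quartet=2 acc=0xD20 bytes_emitted=9
Padding '==': partial quartet acc=0xD20 -> emit D2; bytes_emitted=10

Answer: F7 80 59 CF BF F5 CC F9 0D D2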